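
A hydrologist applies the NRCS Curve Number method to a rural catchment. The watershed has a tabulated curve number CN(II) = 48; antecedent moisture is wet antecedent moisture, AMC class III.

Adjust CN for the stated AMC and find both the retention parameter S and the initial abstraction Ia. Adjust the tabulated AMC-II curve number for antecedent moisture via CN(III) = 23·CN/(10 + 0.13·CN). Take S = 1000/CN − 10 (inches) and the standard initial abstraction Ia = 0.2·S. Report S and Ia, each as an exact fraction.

S = 325/69 in ≈ 4.710 in; Ia = 65/69 in ≈ 0.942 in

Adjust CN=48 to AMC III: 23·48/(10 + 0.13·48) → 1104 ÷ (406/25) = 13800/203 ≈ 67.980
Retention S: 1000/CN − 10 with CN=67.980 → S = 325/69 ≈ 4.710 in
Ia = 0.2S: 0.2·4.710 = 0.942 in (exactly 65/69)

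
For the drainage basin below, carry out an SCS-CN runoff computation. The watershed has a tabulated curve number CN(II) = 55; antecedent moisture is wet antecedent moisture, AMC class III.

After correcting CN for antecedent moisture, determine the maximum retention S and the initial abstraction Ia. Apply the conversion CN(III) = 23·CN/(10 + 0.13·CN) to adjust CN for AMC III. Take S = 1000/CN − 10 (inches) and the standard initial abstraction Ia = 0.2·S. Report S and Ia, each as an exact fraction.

CN(III) from CN(II)=55: (23·55)/(10 + 0.13·55) = 25300/343 ≈ 73.761
Retention S: 1000/CN − 10 with CN=73.761 → S = 900/253 ≈ 3.557 in
Initial abstraction Ia = S/5 = (900/253)/5 = 180/253 ≈ 0.711 in

S = 900/253 in ≈ 3.557 in; Ia = 180/253 in ≈ 0.711 in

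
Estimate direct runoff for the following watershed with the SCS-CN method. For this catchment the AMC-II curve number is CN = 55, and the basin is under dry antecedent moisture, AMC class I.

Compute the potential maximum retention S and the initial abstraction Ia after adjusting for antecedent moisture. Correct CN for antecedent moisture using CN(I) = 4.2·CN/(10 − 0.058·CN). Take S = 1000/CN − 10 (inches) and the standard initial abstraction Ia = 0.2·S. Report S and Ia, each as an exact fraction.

S = 1500/77 in ≈ 19.481 in; Ia = 300/77 in ≈ 3.896 in

Adjust CN=55 to AMC I: 4.2·55/(10 − 0.058·55) → 231 ÷ (681/100) = 7700/227 ≈ 33.921
S = 1000/(7700/227) − 10 = 1500/77 in ≈ 19.481 in
Ia = 0.2·(1500/77) = 300/77 in ≈ 3.896 in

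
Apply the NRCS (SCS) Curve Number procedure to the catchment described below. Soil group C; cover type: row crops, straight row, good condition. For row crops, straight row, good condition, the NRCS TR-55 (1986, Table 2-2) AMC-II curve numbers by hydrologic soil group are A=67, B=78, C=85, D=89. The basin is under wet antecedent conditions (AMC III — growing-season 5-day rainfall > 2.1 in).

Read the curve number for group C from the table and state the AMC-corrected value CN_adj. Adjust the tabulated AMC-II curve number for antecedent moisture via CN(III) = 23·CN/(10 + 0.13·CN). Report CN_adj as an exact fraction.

CN_adj = 39100/421 ≈ 92.874

NRCS table: row crops, straight row, good condition, soil group C → CN(II) = 85
Adjust CN=85 to AMC III: 23·85/(10 + 0.13·85) → 1955 ÷ (421/20) = 39100/421 ≈ 92.874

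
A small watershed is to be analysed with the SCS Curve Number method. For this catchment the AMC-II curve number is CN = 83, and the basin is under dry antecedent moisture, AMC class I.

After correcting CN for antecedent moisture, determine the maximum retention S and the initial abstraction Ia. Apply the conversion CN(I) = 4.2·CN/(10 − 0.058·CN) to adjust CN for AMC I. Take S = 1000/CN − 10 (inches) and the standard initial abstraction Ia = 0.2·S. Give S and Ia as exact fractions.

Adjust CN=83 to AMC I: 4.2·83/(10 − 0.058·83) → (1743/5) ÷ (2593/500) = 174300/2593 ≈ 67.219
Max retention: S = 1000/(174300/2593) − 10 = 8500/1743 in (≈ 4.877 in)
Ia = 0.2·(8500/1743) = 1700/1743 in ≈ 0.975 in

S = 8500/1743 in ≈ 4.877 in; Ia = 1700/1743 in ≈ 0.975 in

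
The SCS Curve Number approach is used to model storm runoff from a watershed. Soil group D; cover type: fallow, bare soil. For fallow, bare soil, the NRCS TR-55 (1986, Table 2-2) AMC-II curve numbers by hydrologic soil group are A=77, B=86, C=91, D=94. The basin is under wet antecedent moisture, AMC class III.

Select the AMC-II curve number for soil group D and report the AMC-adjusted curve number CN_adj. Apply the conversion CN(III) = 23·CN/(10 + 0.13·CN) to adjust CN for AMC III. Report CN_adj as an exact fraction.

CN_adj = 108100/1111 ≈ 97.300

NRCS table: fallow, bare soil, soil group D → CN(II) = 94
Wet (AMC III): CN(III) = 23·94/(10 + 0.13·94) = 2162/(1111/50) = 108100/1111 ≈ 97.300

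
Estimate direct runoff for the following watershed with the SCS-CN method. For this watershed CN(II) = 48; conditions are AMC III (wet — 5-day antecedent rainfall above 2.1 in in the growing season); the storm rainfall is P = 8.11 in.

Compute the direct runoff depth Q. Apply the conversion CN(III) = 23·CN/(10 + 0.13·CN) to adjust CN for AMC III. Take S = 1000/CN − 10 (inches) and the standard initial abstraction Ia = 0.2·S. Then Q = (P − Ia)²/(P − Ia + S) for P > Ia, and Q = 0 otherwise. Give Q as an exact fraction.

Q = 2446192681/565517100 in ≈ 4.326 in

Adjust CN=48 to AMC III: 23·48/(10 + 0.13·48) → 1104 ÷ (406/25) = 13800/203 ≈ 67.980
Max retention: S = 1000/(13800/203) − 10 = 325/69 in (≈ 4.710 in)
Ia = 0.2·(325/69) = 65/69 in ≈ 0.942 in
Excess rainfall: 8.110 − 0.942 = 7.168 in; P > Ia so Q > 0
Runoff Q = (P−Ia)²/(P−Ia+S) = (7.168)²/(7.168+4.710) = 2446192681/565517100 ≈ 4.326 in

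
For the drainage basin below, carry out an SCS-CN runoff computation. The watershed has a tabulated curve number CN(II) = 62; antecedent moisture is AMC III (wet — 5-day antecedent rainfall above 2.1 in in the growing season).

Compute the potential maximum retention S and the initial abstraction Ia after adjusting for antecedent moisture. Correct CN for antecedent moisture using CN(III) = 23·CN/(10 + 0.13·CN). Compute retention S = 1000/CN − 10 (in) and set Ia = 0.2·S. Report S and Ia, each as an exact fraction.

Adjust CN=62 to AMC III: 23·62/(10 + 0.13·62) → 1426 ÷ (903/50) = 71300/903 ≈ 78.959
S = 1000/(71300/903) − 10 = 1900/713 in ≈ 2.665 in
Ia = 0.2S: 0.2·2.665 = 0.533 in (exactly 380/713)

S = 1900/713 in ≈ 2.665 in; Ia = 380/713 in ≈ 0.533 in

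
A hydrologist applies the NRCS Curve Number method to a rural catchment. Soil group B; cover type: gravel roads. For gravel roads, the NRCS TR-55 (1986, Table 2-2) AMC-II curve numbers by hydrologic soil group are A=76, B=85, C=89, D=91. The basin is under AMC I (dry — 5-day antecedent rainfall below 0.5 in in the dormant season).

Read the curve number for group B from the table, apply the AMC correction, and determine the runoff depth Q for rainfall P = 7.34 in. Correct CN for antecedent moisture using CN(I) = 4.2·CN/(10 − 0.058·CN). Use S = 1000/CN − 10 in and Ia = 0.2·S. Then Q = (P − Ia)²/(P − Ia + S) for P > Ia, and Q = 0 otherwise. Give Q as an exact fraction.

NRCS table: gravel roads, soil group B → CN(II) = 85
Dry (AMC I): CN(I) = 4.2·85/(10 − 0.058·85) = 357/(507/100) = 11900/169 ≈ 70.414
S = 1000/(11900/169) − 10 = 500/119 in ≈ 4.202 in
Ia = 0.2S: 0.2·4.202 = 0.840 in (exactly 100/119)
Since P=7.340 > Ia=0.840: effective rainfall P−Ia = 38673/5950 in
Runoff Q = (P−Ia)²/(P−Ia+S) = (6.500)²/(6.500+4.202) = 1495600929/378854350 ≈ 3.948 in

Q = 1495600929/378854350 in ≈ 3.948 in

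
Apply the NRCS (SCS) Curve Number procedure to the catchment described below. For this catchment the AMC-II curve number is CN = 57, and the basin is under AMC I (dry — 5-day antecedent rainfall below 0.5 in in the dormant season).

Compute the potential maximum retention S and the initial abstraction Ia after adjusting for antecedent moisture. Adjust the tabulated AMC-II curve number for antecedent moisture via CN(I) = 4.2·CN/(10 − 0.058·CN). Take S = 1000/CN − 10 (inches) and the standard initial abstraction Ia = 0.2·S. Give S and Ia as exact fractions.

Adjust CN=57 to AMC I: 4.2·57/(10 − 0.058·57) → (1197/5) ÷ (3347/500) = 119700/3347 ≈ 35.763
Max retention: S = 1000/(119700/3347) − 10 = 21500/1197 in (≈ 17.962 in)
Ia = 0.2S: 0.2·17.962 = 3.592 in (exactly 4300/1197)

S = 21500/1197 in ≈ 17.962 in; Ia = 4300/1197 in ≈ 3.592 in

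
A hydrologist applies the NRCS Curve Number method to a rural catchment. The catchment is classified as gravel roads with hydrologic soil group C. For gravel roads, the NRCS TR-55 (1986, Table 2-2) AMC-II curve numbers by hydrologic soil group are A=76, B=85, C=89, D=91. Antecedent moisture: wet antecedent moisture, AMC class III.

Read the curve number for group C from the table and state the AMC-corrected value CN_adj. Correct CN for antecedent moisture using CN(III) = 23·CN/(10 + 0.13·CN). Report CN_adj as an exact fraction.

NRCS table: gravel roads, soil group C → CN(II) = 89
CN(III) from CN(II)=89: (23·89)/(10 + 0.13·89) = 204700/2157 ≈ 94.900

CN_adj = 204700/2157 ≈ 94.900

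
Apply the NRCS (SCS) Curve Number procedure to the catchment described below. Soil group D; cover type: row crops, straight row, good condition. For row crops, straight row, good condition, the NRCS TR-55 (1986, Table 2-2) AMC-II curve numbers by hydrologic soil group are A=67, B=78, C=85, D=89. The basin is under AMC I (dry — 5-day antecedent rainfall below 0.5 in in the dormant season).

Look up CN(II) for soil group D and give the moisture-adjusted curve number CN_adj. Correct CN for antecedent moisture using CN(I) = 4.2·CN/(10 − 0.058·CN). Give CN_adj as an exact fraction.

CN_adj = 186900/2419 ≈ 77.263

NRCS table: row crops, straight row, good condition, soil group D → CN(II) = 89
Dry (AMC I): CN(I) = 4.2·89/(10 − 0.058·89) = (1869/5)/(2419/500) = 186900/2419 ≈ 77.263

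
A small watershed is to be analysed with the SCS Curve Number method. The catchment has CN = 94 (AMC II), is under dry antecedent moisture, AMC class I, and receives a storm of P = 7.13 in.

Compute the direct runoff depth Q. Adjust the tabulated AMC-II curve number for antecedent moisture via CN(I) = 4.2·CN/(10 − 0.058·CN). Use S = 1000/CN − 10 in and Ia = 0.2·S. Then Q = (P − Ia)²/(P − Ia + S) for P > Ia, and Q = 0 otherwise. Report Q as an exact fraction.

Q = 50434828929/9033583300 in ≈ 5.583 in

Dry (AMC I): CN(I) = 4.2·94/(10 − 0.058·94) = (1974/5)/(1137/250) = 32900/379 ≈ 86.807
Retention S: 1000/CN − 10 with CN=86.807 → S = 500/329 ≈ 1.520 in
Ia = 0.2S: 0.2·1.520 = 0.304 in (exactly 100/329)
Since P=7.130 > Ia=0.304: effective rainfall P−Ia = 224577/32900 in
Q: (224577/32900)² ÷ (274577/32900) = 50434828929/9033583300 in (≈ 5.583 in)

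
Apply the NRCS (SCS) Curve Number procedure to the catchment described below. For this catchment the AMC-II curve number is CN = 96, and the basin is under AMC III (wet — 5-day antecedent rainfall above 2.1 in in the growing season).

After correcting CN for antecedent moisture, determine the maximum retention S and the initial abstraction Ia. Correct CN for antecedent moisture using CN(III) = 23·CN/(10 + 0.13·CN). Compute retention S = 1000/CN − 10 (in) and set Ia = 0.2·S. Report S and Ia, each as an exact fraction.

CN(III) from CN(II)=96: (23·96)/(10 + 0.13·96) = 27600/281 ≈ 98.221
Retention S: 1000/CN − 10 with CN=98.221 → S = 25/138 ≈ 0.181 in
Initial abstraction Ia = S/5 = (25/138)/5 = 5/138 ≈ 0.036 in

S = 25/138 in ≈ 0.181 in; Ia = 5/138 in ≈ 0.036 in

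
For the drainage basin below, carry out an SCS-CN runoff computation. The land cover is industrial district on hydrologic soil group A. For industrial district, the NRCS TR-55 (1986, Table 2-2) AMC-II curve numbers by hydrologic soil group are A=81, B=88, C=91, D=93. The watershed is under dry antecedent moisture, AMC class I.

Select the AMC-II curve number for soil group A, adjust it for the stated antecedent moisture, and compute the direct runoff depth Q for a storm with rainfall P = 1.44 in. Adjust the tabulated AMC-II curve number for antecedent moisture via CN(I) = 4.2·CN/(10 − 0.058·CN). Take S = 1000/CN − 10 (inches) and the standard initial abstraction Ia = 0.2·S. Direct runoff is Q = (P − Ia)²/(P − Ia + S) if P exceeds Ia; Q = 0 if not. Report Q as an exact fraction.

NRCS table: industrial district, soil group A → CN(II) = 81
CN(I) from CN(II)=81: (4.2·81)/(10 − 0.058·81) = 170100/2651 ≈ 64.164
S = 1000/(170100/2651) − 10 = 9500/1701 in ≈ 5.585 in
Initial abstraction Ia = S/5 = (9500/1701)/5 = 1900/1701 ≈ 1.117 in
P − Ia = 1.440 − 1.117 = 13736/42525 ≈ 0.323 in (> 0, runoff occurs)
Q = (13736/42525)²/((13736/42525) + 9500/1701) = (188677696/1808375625)/(251236/42525) = 47169424/2670952725 in ≈ 0.018 in

Q = 47169424/2670952725 in ≈ 0.018 in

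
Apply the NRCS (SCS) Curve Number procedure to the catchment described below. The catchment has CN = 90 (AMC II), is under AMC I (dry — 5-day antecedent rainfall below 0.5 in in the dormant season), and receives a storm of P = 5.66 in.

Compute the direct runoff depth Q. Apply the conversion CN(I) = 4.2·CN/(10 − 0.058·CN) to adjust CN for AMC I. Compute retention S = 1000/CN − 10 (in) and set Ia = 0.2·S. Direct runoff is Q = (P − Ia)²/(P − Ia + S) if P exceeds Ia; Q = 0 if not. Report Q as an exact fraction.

Q = 2350989169/694452150 in ≈ 3.385 in

Dry (AMC I): CN(I) = 4.2·90/(10 − 0.058·90) = 378/(239/50) = 18900/239 ≈ 79.079
Retention S: 1000/CN − 10 with CN=79.079 → S = 500/189 ≈ 2.646 in
Ia = 0.2S: 0.2·2.646 = 0.529 in (exactly 100/189)
Excess rainfall: 5.660 − 0.529 = 5.131 in; P > Ia so Q > 0
Runoff Q = (P−Ia)²/(P−Ia+S) = (5.131)²/(5.131+2.646) = 2350989169/694452150 ≈ 3.385 in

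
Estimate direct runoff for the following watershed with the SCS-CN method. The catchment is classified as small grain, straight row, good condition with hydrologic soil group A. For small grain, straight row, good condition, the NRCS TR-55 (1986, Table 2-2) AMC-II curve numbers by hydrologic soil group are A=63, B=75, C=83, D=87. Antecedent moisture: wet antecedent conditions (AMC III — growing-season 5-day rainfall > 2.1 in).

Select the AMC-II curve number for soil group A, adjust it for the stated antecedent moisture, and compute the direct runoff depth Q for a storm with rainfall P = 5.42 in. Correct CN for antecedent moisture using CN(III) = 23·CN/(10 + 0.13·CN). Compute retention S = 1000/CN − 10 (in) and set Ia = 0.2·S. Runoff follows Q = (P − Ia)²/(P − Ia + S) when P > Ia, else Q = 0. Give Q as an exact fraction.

NRCS table: small grain, straight row, good condition, soil group A → CN(II) = 63
Wet (AMC III): CN(III) = 23·63/(10 + 0.13·63) = 1449/(1819/100) = 144900/1819 ≈ 79.659
Retention S: 1000/CN − 10 with CN=79.659 → S = 3700/1449 ≈ 2.553 in
Initial abstraction Ia = S/5 = (3700/1449)/5 = 740/1449 ≈ 0.511 in
Excess rainfall: 5.420 − 0.511 = 4.909 in; P > Ia so Q > 0
Q: (355679/72450)² ÷ (540679/72450) = 126507551041/39172193550 in (≈ 3.230 in)

Q = 126507551041/39172193550 in ≈ 3.230 in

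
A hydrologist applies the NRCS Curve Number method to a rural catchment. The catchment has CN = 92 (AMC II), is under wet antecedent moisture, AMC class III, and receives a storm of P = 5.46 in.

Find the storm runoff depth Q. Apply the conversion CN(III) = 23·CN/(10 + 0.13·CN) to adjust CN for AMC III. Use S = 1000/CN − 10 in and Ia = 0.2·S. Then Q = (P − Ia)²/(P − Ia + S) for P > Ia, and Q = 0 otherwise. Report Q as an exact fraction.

CN(III) from CN(II)=92: (23·92)/(10 + 0.13·92) = 52900/549 ≈ 96.357
S = 1000/(52900/549) − 10 = 200/529 in ≈ 0.378 in
Ia = 0.2·(200/529) = 40/529 in ≈ 0.076 in
Since P=5.460 > Ia=0.076: effective rainfall P−Ia = 142417/26450 in
Runoff Q = (P−Ia)²/(P−Ia+S) = (5.384)²/(5.384+0.378) = 20282601889/4031429650 ≈ 5.031 in

Q = 20282601889/4031429650 in ≈ 5.031 in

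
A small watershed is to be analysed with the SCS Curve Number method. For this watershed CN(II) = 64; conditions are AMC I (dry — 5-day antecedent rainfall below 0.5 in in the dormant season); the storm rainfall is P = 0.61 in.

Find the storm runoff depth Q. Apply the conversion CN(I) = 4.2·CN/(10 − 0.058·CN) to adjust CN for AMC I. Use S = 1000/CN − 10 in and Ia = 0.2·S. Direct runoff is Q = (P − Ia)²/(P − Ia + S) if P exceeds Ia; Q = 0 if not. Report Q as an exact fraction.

CN(I) from CN(II)=64: (4.2·64)/(10 − 0.058·64) = 5600/131 ≈ 42.748
Max retention: S = 1000/(5600/131) − 10 = 375/28 in (≈ 13.393 in)
Ia = 0.2·(375/28) = 75/28 in ≈ 2.679 in
P = 0.610 ≤ Ia = 2.679 in: entire storm abstracted, Q = 0.

Q = 0 in ≈ 0.000 in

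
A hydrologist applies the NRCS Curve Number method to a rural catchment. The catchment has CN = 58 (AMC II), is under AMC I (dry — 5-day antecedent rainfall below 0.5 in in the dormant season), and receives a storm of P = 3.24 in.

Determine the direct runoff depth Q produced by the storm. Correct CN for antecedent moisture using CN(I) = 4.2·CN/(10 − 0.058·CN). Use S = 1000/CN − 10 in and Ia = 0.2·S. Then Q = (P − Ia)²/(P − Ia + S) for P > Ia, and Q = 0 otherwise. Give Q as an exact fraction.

Dry (AMC I): CN(I) = 4.2·58/(10 − 0.058·58) = (1218/5)/(1659/250) = 2900/79 ≈ 36.709
Max retention: S = 1000/(2900/79) − 10 = 500/29 in (≈ 17.241 in)
Ia = 0.2S: 0.2·17.241 = 3.448 in (exactly 100/29)
P = 3.240 ≤ Ia = 3.448 in: entire storm abstracted, Q = 0.

Q = 0 in ≈ 0.000 in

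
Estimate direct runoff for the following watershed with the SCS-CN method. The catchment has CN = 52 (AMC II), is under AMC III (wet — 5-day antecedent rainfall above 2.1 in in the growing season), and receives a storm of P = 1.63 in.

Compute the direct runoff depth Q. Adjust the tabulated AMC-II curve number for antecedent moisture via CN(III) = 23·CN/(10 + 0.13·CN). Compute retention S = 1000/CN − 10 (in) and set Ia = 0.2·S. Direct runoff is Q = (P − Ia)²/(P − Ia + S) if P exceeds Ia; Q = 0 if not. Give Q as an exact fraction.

Q = 611919169/4327636300 in ≈ 0.141 in

Adjust CN=52 to AMC III: 23·52/(10 + 0.13·52) → 1196 ÷ (419/25) = 29900/419 ≈ 71.360
Max retention: S = 1000/(29900/419) − 10 = 1200/299 in (≈ 4.013 in)
Initial abstraction Ia = S/5 = (1200/299)/5 = 240/299 ≈ 0.803 in
Since P=1.630 > Ia=0.803: effective rainfall P−Ia = 24737/29900 in
Q: (24737/29900)² ÷ (144737/29900) = 611919169/4327636300 in (≈ 0.141 in)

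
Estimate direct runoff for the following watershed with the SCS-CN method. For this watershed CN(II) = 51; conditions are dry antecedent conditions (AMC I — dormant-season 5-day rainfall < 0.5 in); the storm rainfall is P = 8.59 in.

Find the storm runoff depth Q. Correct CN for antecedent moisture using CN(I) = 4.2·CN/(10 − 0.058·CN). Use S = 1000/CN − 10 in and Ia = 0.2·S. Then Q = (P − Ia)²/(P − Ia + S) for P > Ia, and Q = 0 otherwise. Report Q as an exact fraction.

Dry (AMC I): CN(I) = 4.2·51/(10 − 0.058·51) = (1071/5)/(3521/500) = 15300/503 ≈ 30.417
S = 1000/(15300/503) − 10 = 3500/153 in ≈ 22.876 in
Ia = 0.2·(3500/153) = 700/153 in ≈ 4.575 in
Excess rainfall: 8.590 − 4.575 = 4.015 in; P > Ia so Q > 0
Runoff Q = (P−Ia)²/(P−Ia+S) = (4.015)²/(4.015+22.876) = 3773276329/6294833100 ≈ 0.599 in

Q = 3773276329/6294833100 in ≈ 0.599 in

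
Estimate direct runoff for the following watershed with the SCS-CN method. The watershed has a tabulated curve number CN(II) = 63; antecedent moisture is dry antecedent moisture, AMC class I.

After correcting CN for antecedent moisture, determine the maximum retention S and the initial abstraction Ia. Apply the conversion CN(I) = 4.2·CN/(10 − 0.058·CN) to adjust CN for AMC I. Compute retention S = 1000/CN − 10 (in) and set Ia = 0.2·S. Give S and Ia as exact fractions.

Dry (AMC I): CN(I) = 4.2·63/(10 − 0.058·63) = (1323/5)/(3173/500) = 132300/3173 ≈ 41.696
S = 1000/(132300/3173) − 10 = 18500/1323 in ≈ 13.983 in
Ia = 0.2S: 0.2·13.983 = 2.797 in (exactly 3700/1323)

S = 18500/1323 in ≈ 13.983 in; Ia = 3700/1323 in ≈ 2.797 in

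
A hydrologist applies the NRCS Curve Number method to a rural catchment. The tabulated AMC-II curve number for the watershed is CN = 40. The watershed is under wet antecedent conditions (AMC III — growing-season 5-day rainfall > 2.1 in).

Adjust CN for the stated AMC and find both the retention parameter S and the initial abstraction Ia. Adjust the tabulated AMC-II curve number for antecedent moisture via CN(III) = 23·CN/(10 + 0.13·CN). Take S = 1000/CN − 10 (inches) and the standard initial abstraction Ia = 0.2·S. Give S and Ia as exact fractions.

Adjust CN=40 to AMC III: 23·40/(10 + 0.13·40) → 920 ÷ (76/5) = 1150/19 ≈ 60.526
Retention S: 1000/CN − 10 with CN=60.526 → S = 150/23 ≈ 6.522 in
Ia = 0.2·(150/23) = 30/23 in ≈ 1.304 in

S = 150/23 in ≈ 6.522 in; Ia = 30/23 in ≈ 1.304 in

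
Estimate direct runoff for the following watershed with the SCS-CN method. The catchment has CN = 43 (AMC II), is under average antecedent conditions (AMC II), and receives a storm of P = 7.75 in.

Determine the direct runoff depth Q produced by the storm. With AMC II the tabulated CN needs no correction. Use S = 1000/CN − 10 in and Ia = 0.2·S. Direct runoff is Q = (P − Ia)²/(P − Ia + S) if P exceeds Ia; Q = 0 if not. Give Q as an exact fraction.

Average conditions: CN = 43 (no AMC adjustment).
S = 1000/43 − 10 = 570/43 in ≈ 13.256 in
Initial abstraction Ia = S/5 = (570/43)/5 = 114/43 ≈ 2.651 in
Since P=7.750 > Ia=2.651: effective rainfall P−Ia = 877/172 in
Runoff Q = (P−Ia)²/(P−Ia+S) = (5.099)²/(5.099+13.256) = 769129/543004 ≈ 1.416 in

Q = 769129/543004 in ≈ 1.416 in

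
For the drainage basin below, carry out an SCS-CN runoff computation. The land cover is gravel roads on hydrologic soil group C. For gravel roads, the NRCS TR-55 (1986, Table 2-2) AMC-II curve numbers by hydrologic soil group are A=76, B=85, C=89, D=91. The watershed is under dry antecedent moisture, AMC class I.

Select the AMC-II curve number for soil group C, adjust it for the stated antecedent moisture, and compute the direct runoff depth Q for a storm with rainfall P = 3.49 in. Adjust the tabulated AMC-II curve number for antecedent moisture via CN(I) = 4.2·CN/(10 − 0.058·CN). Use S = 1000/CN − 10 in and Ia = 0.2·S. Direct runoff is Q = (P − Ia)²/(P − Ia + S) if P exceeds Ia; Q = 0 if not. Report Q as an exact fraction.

Q = 294068682961/204147318900 in ≈ 1.440 in

NRCS table: gravel roads, soil group C → CN(II) = 89
CN(I) from CN(II)=89: (4.2·89)/(10 − 0.058·89) = 186900/2419 ≈ 77.263
Retention S: 1000/CN − 10 with CN=77.263 → S = 5500/1869 ≈ 2.943 in
Ia = 0.2S: 0.2·2.943 = 0.589 in (exactly 1100/1869)
P − Ia = 3.490 − 0.589 = 542281/186900 ≈ 2.901 in (> 0, runoff occurs)
Runoff Q = (P−Ia)²/(P−Ia+S) = (2.901)²/(2.901+2.943) = 294068682961/204147318900 ≈ 1.440 in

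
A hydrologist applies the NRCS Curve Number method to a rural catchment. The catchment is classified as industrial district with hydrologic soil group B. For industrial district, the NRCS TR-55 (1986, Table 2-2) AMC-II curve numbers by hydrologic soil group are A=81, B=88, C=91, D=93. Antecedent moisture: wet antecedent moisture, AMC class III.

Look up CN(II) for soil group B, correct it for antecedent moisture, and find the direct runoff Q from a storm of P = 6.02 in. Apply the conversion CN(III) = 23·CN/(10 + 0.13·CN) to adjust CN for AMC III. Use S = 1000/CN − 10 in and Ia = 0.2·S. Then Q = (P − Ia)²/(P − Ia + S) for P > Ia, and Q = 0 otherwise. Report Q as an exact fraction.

Q = 5573070409/1039235450 in ≈ 5.363 in

NRCS table: industrial district, soil group B → CN(II) = 88
CN(III) from CN(II)=88: (23·88)/(10 + 0.13·88) = 6325/67 ≈ 94.403
Max retention: S = 1000/(6325/67) − 10 = 150/253 in (≈ 0.593 in)
Initial abstraction Ia = S/5 = (150/253)/5 = 30/253 ≈ 0.119 in
P − Ia = 6.020 − 0.119 = 74653/12650 ≈ 5.901 in (> 0, runoff occurs)
Q: (74653/12650)² ÷ (82153/12650) = 5573070409/1039235450 in (≈ 5.363 in)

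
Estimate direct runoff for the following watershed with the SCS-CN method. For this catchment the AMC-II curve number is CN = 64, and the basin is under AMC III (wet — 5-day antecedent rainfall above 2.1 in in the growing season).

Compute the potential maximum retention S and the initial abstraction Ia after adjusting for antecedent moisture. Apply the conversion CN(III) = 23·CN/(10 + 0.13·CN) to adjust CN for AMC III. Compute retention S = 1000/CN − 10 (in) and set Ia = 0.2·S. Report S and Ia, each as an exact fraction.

Adjust CN=64 to AMC III: 23·64/(10 + 0.13·64) → 1472 ÷ (458/25) = 18400/229 ≈ 80.349
Retention S: 1000/CN − 10 with CN=80.349 → S = 225/92 ≈ 2.446 in
Ia = 0.2S: 0.2·2.446 = 0.489 in (exactly 45/92)

S = 225/92 in ≈ 2.446 in; Ia = 45/92 in ≈ 0.489 in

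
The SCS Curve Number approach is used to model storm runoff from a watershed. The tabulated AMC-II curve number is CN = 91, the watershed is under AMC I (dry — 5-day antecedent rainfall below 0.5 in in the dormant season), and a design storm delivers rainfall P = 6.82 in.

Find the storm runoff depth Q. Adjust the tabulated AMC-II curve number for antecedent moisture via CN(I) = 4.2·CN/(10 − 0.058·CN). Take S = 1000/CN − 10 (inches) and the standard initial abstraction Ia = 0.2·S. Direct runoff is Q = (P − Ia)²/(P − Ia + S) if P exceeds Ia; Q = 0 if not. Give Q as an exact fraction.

Dry (AMC I): CN(I) = 4.2·91/(10 − 0.058·91) = (1911/5)/(2361/500) = 63700/787 ≈ 80.940
Retention S: 1000/CN − 10 with CN=80.940 → S = 1500/637 ≈ 2.355 in
Initial abstraction Ia = S/5 = (1500/637)/5 = 300/637 ≈ 0.471 in
Since P=6.820 > Ia=0.471: effective rainfall P−Ia = 202217/31850 in
Q = (202217/31850)²/((202217/31850) + 1500/637) = (40891715089/1014422500)/(277217/31850) = 40891715089/8829361450 in ≈ 4.631 in

Q = 40891715089/8829361450 in ≈ 4.631 in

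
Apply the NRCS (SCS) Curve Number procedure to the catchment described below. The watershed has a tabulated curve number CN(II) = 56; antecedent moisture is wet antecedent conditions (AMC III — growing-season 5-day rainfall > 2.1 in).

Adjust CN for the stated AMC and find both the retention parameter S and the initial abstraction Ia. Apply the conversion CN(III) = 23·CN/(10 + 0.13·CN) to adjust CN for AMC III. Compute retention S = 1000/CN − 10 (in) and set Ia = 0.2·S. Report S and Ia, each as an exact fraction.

Wet (AMC III): CN(III) = 23·56/(10 + 0.13·56) = 1288/(432/25) = 4025/54 ≈ 74.537
Max retention: S = 1000/(4025/54) − 10 = 550/161 in (≈ 3.416 in)
Ia = 0.2S: 0.2·3.416 = 0.683 in (exactly 110/161)

S = 550/161 in ≈ 3.416 in; Ia = 110/161 in ≈ 0.683 in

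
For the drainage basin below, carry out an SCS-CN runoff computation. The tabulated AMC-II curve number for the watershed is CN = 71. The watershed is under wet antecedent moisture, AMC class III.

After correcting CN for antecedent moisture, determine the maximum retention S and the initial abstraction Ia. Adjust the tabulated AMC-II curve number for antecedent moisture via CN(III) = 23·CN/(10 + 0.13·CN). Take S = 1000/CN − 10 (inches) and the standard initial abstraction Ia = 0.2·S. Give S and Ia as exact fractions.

Adjust CN=71 to AMC III: 23·71/(10 + 0.13·71) → 1633 ÷ (1923/100) = 163300/1923 ≈ 84.919
S = 1000/(163300/1923) − 10 = 2900/1633 in ≈ 1.776 in
Ia = 0.2S: 0.2·1.776 = 0.355 in (exactly 580/1633)

S = 2900/1633 in ≈ 1.776 in; Ia = 580/1633 in ≈ 0.355 in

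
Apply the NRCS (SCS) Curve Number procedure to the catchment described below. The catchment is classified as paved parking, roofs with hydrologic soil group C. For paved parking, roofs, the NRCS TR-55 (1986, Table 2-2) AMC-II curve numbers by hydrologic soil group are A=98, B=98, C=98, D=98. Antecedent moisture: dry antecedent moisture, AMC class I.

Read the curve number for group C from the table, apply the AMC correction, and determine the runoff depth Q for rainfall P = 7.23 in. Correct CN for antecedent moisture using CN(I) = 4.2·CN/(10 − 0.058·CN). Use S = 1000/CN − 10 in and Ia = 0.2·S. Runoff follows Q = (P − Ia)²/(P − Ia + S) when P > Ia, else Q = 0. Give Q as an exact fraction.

Q = 538707557089/80670204300 in ≈ 6.678 in

NRCS table: paved parking, roofs, soil group C → CN(II) = 98
Dry (AMC I): CN(I) = 4.2·98/(10 − 0.058·98) = (2058/5)/(1079/250) = 102900/1079 ≈ 95.366
Max retention: S = 1000/(102900/1079) − 10 = 500/1029 in (≈ 0.486 in)
Ia = 0.2·(500/1029) = 100/1029 in ≈ 0.097 in
Excess rainfall: 7.230 − 0.097 = 7.133 in; P > Ia so Q > 0
Q: (733967/102900)² ÷ (783967/102900) = 538707557089/80670204300 in (≈ 6.678 in)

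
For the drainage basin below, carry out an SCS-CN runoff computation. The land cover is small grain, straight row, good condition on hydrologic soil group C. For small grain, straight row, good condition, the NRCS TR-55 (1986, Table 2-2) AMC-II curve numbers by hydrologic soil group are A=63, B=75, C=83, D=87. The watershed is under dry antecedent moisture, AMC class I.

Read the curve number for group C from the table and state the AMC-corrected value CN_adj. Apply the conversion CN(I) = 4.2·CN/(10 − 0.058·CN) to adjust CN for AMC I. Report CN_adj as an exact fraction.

CN_adj = 174300/2593 ≈ 67.219

NRCS table: small grain, straight row, good condition, soil group C → CN(II) = 83
CN(I) from CN(II)=83: (4.2·83)/(10 − 0.058·83) = 174300/2593 ≈ 67.219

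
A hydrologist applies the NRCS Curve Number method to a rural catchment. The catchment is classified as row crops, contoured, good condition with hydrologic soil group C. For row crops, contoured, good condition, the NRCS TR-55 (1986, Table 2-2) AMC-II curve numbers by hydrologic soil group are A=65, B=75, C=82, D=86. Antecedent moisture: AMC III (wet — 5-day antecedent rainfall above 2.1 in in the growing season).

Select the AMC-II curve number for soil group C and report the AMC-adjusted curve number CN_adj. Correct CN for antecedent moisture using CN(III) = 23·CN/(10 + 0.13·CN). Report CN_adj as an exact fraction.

NRCS table: row crops, contoured, good condition, soil group C → CN(II) = 82
Wet (AMC III): CN(III) = 23·82/(10 + 0.13·82) = 1886/(1033/50) = 94300/1033 ≈ 91.288

CN_adj = 94300/1033 ≈ 91.288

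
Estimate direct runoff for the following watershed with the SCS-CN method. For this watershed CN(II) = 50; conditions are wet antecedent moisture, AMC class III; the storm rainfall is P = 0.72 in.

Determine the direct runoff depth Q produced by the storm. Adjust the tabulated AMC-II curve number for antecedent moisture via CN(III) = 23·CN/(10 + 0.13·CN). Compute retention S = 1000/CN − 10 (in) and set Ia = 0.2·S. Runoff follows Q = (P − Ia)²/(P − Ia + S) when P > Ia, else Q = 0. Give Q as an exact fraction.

Q = 0 in ≈ 0.000 in

Adjust CN=50 to AMC III: 23·50/(10 + 0.13·50) → 1150 ÷ (33/2) = 2300/33 ≈ 69.697
Retention S: 1000/CN − 10 with CN=69.697 → S = 100/23 ≈ 4.348 in
Ia = 0.2S: 0.2·4.348 = 0.870 in (exactly 20/23)
P = 0.720 ≤ Ia = 0.870 in: entire storm abstracted, Q = 0.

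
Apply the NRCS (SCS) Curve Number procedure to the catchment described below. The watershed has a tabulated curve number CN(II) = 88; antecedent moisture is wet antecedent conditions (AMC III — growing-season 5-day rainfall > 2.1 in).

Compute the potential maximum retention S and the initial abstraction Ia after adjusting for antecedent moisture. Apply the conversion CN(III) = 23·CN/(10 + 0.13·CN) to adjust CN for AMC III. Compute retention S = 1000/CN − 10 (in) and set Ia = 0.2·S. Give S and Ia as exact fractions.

CN(III) from CN(II)=88: (23·88)/(10 + 0.13·88) = 6325/67 ≈ 94.403
Max retention: S = 1000/(6325/67) − 10 = 150/253 in (≈ 0.593 in)
Ia = 0.2·(150/253) = 30/253 in ≈ 0.119 in

S = 150/253 in ≈ 0.593 in; Ia = 30/253 in ≈ 0.119 in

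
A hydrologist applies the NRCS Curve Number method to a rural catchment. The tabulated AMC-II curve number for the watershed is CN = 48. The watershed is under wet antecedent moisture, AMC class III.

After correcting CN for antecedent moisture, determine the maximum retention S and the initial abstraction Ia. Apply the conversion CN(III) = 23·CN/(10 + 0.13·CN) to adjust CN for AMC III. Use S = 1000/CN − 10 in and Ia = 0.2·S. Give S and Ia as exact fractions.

S = 325/69 in ≈ 4.710 in; Ia = 65/69 in ≈ 0.942 in

CN(III) from CN(II)=48: (23·48)/(10 + 0.13·48) = 13800/203 ≈ 67.980
Retention S: 1000/CN − 10 with CN=67.980 → S = 325/69 ≈ 4.710 in
Initial abstraction Ia = S/5 = (325/69)/5 = 65/69 ≈ 0.942 in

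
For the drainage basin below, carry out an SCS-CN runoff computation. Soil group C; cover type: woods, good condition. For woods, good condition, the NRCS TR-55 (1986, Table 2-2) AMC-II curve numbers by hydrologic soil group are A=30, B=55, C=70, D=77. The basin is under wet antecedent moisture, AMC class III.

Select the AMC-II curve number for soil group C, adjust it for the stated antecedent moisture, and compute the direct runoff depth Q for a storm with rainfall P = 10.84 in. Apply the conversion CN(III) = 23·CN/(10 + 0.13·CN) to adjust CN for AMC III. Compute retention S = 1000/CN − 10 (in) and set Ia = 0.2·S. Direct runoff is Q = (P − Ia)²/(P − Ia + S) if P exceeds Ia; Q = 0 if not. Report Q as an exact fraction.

Q = 1775021161/199764775 in ≈ 8.886 in

NRCS table: woods, good condition, soil group C → CN(II) = 70
CN(III) from CN(II)=70: (23·70)/(10 + 0.13·70) = 16100/191 ≈ 84.293
Retention S: 1000/CN − 10 with CN=84.293 → S = 300/161 ≈ 1.863 in
Ia = 0.2·(300/161) = 60/161 in ≈ 0.373 in
Excess rainfall: 10.840 − 0.373 = 10.467 in; P > Ia so Q > 0
Runoff Q = (P−Ia)²/(P−Ia+S) = (10.467)²/(10.467+1.863) = 1775021161/199764775 ≈ 8.886 in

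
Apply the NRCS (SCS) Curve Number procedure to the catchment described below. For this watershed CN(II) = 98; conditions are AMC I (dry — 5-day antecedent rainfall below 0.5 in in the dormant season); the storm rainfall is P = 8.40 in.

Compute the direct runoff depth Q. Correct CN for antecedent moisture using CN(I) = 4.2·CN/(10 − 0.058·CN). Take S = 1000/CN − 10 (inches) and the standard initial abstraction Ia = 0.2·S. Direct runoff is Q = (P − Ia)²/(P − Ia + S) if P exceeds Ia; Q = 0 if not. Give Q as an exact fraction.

Dry (AMC I): CN(I) = 4.2·98/(10 − 0.058·98) = (2058/5)/(1079/250) = 102900/1079 ≈ 95.366
Retention S: 1000/CN − 10 with CN=95.366 → S = 500/1029 ≈ 0.486 in
Initial abstraction Ia = S/5 = (500/1029)/5 = 100/1029 ≈ 0.097 in
Excess rainfall: 8.400 − 0.097 = 8.303 in; P > Ia so Q > 0
Q: (42718/5145)² ÷ (45218/5145) = 912413762/116323305 in (≈ 7.844 in)

Q = 912413762/116323305 in ≈ 7.844 in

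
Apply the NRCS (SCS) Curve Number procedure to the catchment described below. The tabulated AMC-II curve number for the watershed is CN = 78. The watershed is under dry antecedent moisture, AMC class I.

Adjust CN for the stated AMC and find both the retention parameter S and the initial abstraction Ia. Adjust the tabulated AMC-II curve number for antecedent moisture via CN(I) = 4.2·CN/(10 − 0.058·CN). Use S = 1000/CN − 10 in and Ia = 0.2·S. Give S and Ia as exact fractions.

S = 5500/819 in ≈ 6.716 in; Ia = 1100/819 in ≈ 1.343 in

CN(I) from CN(II)=78: (4.2·78)/(10 − 0.058·78) = 81900/1369 ≈ 59.825
S = 1000/(81900/1369) − 10 = 5500/819 in ≈ 6.716 in
Initial abstraction Ia = S/5 = (5500/819)/5 = 1100/819 ≈ 1.343 in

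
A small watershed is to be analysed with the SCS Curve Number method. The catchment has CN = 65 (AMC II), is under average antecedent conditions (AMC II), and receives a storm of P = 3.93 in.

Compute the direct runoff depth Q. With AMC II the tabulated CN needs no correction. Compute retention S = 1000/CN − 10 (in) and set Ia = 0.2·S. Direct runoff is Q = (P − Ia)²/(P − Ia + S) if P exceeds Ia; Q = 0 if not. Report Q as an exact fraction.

Q = 13756681/13921700 in ≈ 0.988 in

AMC II — tabulated CN = 65 applies directly.
Max retention: S = 1000/65 − 10 = 70/13 in (≈ 5.385 in)
Ia = 0.2S: 0.2·5.385 = 1.077 in (exactly 14/13)
Since P=3.930 > Ia=1.077: effective rainfall P−Ia = 3709/1300 in
Q = (3709/1300)²/((3709/1300) + 70/13) = (13756681/1690000)/(10709/1300) = 13756681/13921700 in ≈ 0.988 in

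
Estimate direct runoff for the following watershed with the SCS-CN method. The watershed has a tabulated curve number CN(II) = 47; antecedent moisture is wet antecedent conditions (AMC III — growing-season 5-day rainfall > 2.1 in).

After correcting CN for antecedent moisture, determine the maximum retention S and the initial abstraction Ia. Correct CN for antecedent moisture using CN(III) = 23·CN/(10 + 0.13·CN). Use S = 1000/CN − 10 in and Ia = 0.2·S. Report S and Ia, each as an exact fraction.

S = 5300/1081 in ≈ 4.903 in; Ia = 1060/1081 in ≈ 0.981 in

Wet (AMC III): CN(III) = 23·47/(10 + 0.13·47) = 1081/(1611/100) = 108100/1611 ≈ 67.101
Retention S: 1000/CN − 10 with CN=67.101 → S = 5300/1081 ≈ 4.903 in
Ia = 0.2S: 0.2·4.903 = 0.981 in (exactly 1060/1081)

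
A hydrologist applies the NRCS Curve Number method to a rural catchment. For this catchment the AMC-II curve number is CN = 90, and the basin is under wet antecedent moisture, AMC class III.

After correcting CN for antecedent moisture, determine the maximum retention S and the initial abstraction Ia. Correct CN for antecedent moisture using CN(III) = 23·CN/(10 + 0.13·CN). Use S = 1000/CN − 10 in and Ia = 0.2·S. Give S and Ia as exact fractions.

Wet (AMC III): CN(III) = 23·90/(10 + 0.13·90) = 2070/(217/10) = 20700/217 ≈ 95.392
Retention S: 1000/CN − 10 with CN=95.392 → S = 100/207 ≈ 0.483 in
Ia = 0.2S: 0.2·0.483 = 0.097 in (exactly 20/207)

S = 100/207 in ≈ 0.483 in; Ia = 20/207 in ≈ 0.097 in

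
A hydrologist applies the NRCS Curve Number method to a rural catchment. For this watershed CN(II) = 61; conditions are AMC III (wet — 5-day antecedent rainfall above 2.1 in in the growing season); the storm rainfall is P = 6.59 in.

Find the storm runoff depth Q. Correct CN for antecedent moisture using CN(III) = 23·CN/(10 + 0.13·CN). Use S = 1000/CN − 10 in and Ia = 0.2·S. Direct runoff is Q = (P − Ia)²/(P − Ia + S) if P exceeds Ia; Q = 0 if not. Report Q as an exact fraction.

Q = 716692616929/173491753100 in ≈ 4.131 in

CN(III) from CN(II)=61: (23·61)/(10 + 0.13·61) = 140300/1793 ≈ 78.249
Retention S: 1000/CN − 10 with CN=78.249 → S = 3900/1403 ≈ 2.780 in
Initial abstraction Ia = S/5 = (3900/1403)/5 = 780/1403 ≈ 0.556 in
P − Ia = 6.590 − 0.556 = 846577/140300 ≈ 6.034 in (> 0, runoff occurs)
Q = (846577/140300)²/((846577/140300) + 3900/1403) = (716692616929/19684090000)/(1236577/140300) = 716692616929/173491753100 in ≈ 4.131 in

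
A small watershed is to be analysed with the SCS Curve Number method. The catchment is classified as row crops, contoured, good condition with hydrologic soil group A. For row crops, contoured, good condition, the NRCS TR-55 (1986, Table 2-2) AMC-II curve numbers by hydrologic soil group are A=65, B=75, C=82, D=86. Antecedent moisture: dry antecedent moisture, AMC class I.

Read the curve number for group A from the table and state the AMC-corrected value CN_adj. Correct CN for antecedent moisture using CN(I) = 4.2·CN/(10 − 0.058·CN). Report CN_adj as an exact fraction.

NRCS table: row crops, contoured, good condition, soil group A → CN(II) = 65
Adjust CN=65 to AMC I: 4.2·65/(10 − 0.058·65) → 273 ÷ (623/100) = 3900/89 ≈ 43.820

CN_adj = 3900/89 ≈ 43.820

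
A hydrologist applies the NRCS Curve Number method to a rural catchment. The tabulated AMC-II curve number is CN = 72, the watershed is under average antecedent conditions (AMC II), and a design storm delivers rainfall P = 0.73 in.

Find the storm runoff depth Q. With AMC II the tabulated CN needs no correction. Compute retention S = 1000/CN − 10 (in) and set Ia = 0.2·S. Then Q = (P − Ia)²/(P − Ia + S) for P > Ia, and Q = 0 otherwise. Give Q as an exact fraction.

Q = 0 in ≈ 0.000 in

AMC II — tabulated CN = 72 applies directly.
Retention S: 1000/CN − 10 with CN=72.000 → S = 35/9 ≈ 3.889 in
Ia = 0.2S: 0.2·3.889 = 0.778 in (exactly 7/9)
P = 0.730 ≤ Ia = 0.778 in: entire storm abstracted, Q = 0.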